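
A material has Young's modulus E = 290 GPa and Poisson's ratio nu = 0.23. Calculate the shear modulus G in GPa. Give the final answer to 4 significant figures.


G = E / (2*(1+nu))
G = 290 / (2*(1+0.23))
G = 117.9 GPa


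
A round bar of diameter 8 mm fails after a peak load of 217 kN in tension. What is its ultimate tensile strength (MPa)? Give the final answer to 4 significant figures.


A0 = pi*(d/2)^2 = pi*(8/2)^2 = 50.2655 mm^2
UTS = F_max / A0 = 217*1000 / 50.2655
UTS = 4317 MPa


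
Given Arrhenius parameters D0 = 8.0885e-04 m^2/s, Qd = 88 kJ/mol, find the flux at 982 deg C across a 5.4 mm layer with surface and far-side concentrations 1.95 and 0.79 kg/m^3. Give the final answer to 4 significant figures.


Step 1: D = D0 * exp(-Qd/(R*T))
T = 982 + 273.15 = 1255.15 K
D = 8.0885e-04 * exp(-88e3 / (8.314 * 1255.15)) = 1.75997e-07 m^2/s
Step 2: J = D * (C1 - C2) / dx
J = 1.75997e-07 * (1.95 - 0.79) / 5.4e-03
J = 3.781e-05 kg/(m^2*s)


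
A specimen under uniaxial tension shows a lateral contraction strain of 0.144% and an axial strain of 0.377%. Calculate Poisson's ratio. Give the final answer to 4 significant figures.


nu = -epsilon_lat / epsilon_axial
Lateral strain is contraction (negative), so using magnitudes:
nu = 0.144 / 0.377
nu = 0.382


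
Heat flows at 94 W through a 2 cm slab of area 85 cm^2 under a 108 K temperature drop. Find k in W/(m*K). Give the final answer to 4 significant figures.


k = Q*L / (A*dT)
L = 0.02 m, A = 8.5e-03 m^2
k = 94 * 0.02 / (8.5e-03 * 108)
k = 2.048 W/(m*K)


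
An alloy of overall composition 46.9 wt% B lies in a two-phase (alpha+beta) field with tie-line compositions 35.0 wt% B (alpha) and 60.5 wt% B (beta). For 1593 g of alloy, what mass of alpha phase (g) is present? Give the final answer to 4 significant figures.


f_alpha = (C_beta - C0) / (C_beta - C_alpha)
f_alpha = (60.5 - 46.9) / (60.5 - 35.0) = 0.533333
m_alpha = f_alpha * m_total = 0.533333 * 1593 = 849.6 g


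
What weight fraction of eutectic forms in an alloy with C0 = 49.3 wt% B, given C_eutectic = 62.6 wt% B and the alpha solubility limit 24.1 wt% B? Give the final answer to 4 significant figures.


f_primary = (C_e - C0) / (C_e - C_alpha_max)
f_primary = (62.6 - 49.3) / (62.6 - 24.1)
f_primary = 0.345455
f_eutectic = 1 - 0.345455 = 0.6545


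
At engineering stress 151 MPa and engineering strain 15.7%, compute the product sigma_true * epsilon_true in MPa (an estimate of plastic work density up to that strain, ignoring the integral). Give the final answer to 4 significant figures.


sigma_true = sigma_eng * (1 + epsilon_eng)
sigma_true = 151 * (1 + 0.157) = 174.707 MPa
epsilon_true = ln(1 + epsilon_eng)
epsilon_true = ln(1 + 0.157) = 0.14583
sigma_true * epsilon_true = 174.707 * 0.14583 = 25.48 MPa


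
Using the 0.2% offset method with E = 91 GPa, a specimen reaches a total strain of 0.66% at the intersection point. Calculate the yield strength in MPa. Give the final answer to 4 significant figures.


Offset strain = 0.002
Elastic strain at yield = total_strain - offset = 6.6e-03 - 0.002 = 4.6e-03
sigma_y = E * elastic_strain = 91000 * 4.6e-03
sigma_y = 418.6 MPa


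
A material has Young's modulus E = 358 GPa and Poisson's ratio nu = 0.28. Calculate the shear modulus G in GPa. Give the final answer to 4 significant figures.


G = E / (2*(1+nu))
G = 358 / (2*(1+0.28))
G = 139.8 GPa


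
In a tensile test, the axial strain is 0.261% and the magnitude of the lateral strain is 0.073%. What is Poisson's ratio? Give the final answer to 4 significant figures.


nu = -epsilon_lat / epsilon_axial
Lateral strain is contraction (negative), so using magnitudes:
nu = 0.073 / 0.261
nu = 0.2797


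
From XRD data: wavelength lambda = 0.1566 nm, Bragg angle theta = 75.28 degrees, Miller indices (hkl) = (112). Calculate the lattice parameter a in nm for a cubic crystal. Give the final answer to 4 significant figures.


d = lambda / (2*sin(theta))
d = 0.1566 / (2*sin(75.28 deg))
d = 0.0809571 nm
a = d * sqrt(h^2+k^2+l^2) = 0.0809571 * sqrt(6)
a = 0.1983 nm


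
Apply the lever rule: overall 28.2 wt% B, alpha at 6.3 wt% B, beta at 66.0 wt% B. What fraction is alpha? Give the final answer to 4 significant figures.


f_alpha = (C_beta - C0) / (C_beta - C_alpha)
f_alpha = (66.0 - 28.2) / (66.0 - 6.3)
f_alpha = 0.6332


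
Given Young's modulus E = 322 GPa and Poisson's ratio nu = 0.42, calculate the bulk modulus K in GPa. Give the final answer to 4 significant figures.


K = E / (3*(1-2*nu))
K = 322 / (3*(1-2*0.42))
K = 670.8 GPa


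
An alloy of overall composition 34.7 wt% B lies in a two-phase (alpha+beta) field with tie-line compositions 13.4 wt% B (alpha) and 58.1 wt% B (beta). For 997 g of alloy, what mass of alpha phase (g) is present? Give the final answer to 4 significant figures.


f_alpha = (C_beta - C0) / (C_beta - C_alpha)
f_alpha = (58.1 - 34.7) / (58.1 - 13.4) = 0.52349
m_alpha = f_alpha * m_total = 0.52349 * 997 = 521.9 g


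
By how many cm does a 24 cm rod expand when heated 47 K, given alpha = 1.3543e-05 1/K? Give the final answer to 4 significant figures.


dL = L0 * alpha * dT
dL = 24 * 1.3543e-05 * 47
dL = 0.01528 cm


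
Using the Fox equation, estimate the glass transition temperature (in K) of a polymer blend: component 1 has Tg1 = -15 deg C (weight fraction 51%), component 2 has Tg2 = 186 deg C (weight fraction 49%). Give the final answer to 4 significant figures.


1/Tg = w1/Tg1 + w2/Tg2 (in Kelvin)
Tg1 = 258.15 K, Tg2 = 459.15 K
1/Tg = 0.51/258.15 + 0.49/459.15
Tg = 328.6 K


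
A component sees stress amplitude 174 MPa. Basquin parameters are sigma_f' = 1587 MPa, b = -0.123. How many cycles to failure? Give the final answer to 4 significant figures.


sigma_a = sigma_f' * (2*Nf)^b
2*Nf = (sigma_a / sigma_f')^(1/b)
2*Nf = (174 / 1587)^(1/-0.123)
2*Nf = 6.38415e+07
Nf = 3.192e+07 cycles


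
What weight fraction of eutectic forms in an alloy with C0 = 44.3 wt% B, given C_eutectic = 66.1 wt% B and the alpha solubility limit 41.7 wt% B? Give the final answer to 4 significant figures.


f_primary = (C_e - C0) / (C_e - C_alpha_max)
f_primary = (66.1 - 44.3) / (66.1 - 41.7)
f_primary = 0.893443
f_eutectic = 1 - 0.893443 = 0.1066


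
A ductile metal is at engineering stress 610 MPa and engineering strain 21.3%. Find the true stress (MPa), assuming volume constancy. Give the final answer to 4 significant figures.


sigma_true = sigma_eng * (1 + epsilon_eng)
sigma_true = 610 * (1 + 0.213)
sigma_true = 739.9 MPa


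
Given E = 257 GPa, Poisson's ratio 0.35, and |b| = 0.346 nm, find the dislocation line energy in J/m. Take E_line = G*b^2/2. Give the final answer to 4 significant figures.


Step 1: G = E / (2*(1+nu))
G = 257 / (2*(1+0.35)) = 95.1852 GPa = 9.51852e+10 Pa
Step 2: E_line = G*b^2/2
b = 0.346 nm = 3.46e-10 m
E_line = 0.5 * 9.51852e+10 * (3.46e-10)^2 = 5.698e-09 J/m


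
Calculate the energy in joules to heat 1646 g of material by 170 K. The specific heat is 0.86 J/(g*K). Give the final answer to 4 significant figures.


Q = m * cp * dT
Q = 1646 * 0.86 * 170
Q = 240600 J


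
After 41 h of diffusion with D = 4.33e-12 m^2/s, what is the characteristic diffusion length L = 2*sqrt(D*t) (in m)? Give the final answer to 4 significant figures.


t = 41 hr = 147600 s
Diffusion length = 2*sqrt(D*t)
= 2*sqrt(4.33e-12 * 147600)
= 1.599e-03 m


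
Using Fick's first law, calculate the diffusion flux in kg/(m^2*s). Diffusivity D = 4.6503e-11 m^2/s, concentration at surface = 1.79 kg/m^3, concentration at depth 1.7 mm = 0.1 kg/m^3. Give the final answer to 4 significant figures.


J = -D * (dC/dx) = D * (C1 - C2) / dx
J = 4.6503e-11 * (1.79 - 0.1) / 1.7e-03
J = 4.623e-08 kg/(m^2*s)


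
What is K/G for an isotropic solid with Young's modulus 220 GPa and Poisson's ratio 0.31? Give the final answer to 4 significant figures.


G = E / (2*(1+nu))
G = 220 / (2*(1+0.31)) = 83.9695 GPa
K = E / (3*(1-2*nu))
K = 220 / (3*(1-2*0.31)) = 192.982 GPa
K/G = 192.982 / 83.9695 = 2.298


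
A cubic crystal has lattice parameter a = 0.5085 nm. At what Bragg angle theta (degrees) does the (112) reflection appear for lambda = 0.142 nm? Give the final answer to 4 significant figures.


d = a / sqrt(h^2+k^2+l^2)
d = 0.5085 / sqrt(6) = 0.207594 nm
lambda = 2*d*sin(theta)  =>  sin(theta) = lambda / (2*d)
sin(theta) = 0.142 / (2 * 0.207594) = 0.342013
theta = 20 deg


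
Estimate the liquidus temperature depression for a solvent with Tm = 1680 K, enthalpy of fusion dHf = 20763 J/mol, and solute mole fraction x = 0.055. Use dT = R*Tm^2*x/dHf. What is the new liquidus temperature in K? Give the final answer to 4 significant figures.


dT = R*Tm^2*x / dHf
dT = 8.314 * 1680^2 * 0.055 / 20763
dT = 62.1586 K
T_new = 1680 - 62.1586 = 1618 K


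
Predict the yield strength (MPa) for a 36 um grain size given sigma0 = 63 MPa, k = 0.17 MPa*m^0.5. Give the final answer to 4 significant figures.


sigma_y = sigma0 + k / sqrt(d)
d = 36 um = 3.6e-05 m
sigma_y = 63 + 0.17 / sqrt(3.6e-05)
sigma_y = 91.33 MPa


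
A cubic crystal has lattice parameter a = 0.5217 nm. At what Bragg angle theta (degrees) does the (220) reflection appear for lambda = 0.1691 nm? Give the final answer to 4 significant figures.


d = a / sqrt(h^2+k^2+l^2)
d = 0.5217 / sqrt(8) = 0.184449 nm
lambda = 2*d*sin(theta)  =>  sin(theta) = lambda / (2*d)
sin(theta) = 0.1691 / (2 * 0.184449) = 0.458393
theta = 27.28 deg


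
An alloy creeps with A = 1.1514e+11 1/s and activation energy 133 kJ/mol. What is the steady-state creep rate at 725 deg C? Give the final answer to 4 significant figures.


rate = A * exp(-Q / (R*T))
T = 725 + 273.15 = 998.15 K
rate = 1.1514e+11 * exp(-133e3 / (8.314 * 998.15))
rate = 12620 1/s


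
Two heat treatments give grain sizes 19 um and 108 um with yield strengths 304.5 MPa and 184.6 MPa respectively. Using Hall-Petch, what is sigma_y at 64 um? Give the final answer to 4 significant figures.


sigma_y = sigma0 + k / sqrt(d)
1/sqrt(d1) = 1/sqrt(1.9e-05) = 229.416;  1/sqrt(d2) = 96.225
k = (sigma1 - sigma2) / (1/sqrt(d1) - 1/sqrt(d2)) = (304.5 - 184.6) / (229.416 - 96.225) = 0.900213 MPa*m^0.5
sigma0 = sigma1 - k/sqrt(d1) = 304.5 - 0.900213*229.416 = 97.977 MPa
sigma_y(d3) = 97.977 + 0.900213 / sqrt(6.4e-05) = 210.5 MPa


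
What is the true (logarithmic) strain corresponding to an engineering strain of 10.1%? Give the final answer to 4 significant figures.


epsilon_true = ln(1 + epsilon_eng)
epsilon_true = ln(1 + 0.101)
epsilon_true = 0.09622


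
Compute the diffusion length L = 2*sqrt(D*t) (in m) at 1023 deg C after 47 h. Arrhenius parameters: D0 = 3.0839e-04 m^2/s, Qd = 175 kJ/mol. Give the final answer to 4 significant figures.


Step 1: D = D0 * exp(-Qd/(R*T))
T = 1296.15 K
D = 3.0839e-04 * exp(-175e3 / (8.314 * 1296.15)) = 2.73132e-11 m^2/s
Step 2: L = 2*sqrt(D*t)
t = 47 h = 169200 s
L = 2*sqrt(2.73132e-11 * 169200) = 4.299e-03 m


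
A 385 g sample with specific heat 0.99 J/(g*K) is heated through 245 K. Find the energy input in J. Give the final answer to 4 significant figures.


Q = m * cp * dT
Q = 385 * 0.99 * 245
Q = 93380 J


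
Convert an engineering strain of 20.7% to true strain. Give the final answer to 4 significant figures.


epsilon_true = ln(1 + epsilon_eng)
epsilon_true = ln(1 + 0.207)
epsilon_true = 0.1881


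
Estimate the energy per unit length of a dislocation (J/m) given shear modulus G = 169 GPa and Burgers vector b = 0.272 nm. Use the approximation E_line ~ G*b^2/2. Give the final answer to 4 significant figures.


E = G*b^2/2
b = 0.272 nm = 2.72e-10 m
G = 169 GPa = 1.69e+11 Pa
E = 0.5 * 1.69e+11 * (2.72e-10)^2
E = 6.252e-09 J/m


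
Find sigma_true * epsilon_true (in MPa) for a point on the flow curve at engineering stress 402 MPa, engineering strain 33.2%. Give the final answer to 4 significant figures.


sigma_true = sigma_eng * (1 + epsilon_eng)
sigma_true = 402 * (1 + 0.332) = 535.464 MPa
epsilon_true = ln(1 + epsilon_eng)
epsilon_true = ln(1 + 0.332) = 0.286682
sigma_true * epsilon_true = 535.464 * 0.286682 = 153.5 MPa


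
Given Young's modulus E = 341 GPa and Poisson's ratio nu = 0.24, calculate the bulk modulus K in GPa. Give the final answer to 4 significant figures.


K = E / (3*(1-2*nu))
K = 341 / (3*(1-2*0.24))
K = 218.6 GPa


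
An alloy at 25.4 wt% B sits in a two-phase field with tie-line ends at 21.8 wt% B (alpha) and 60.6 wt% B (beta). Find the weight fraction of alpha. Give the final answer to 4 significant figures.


f_alpha = (C_beta - C0) / (C_beta - C_alpha)
f_alpha = (60.6 - 25.4) / (60.6 - 21.8)
f_alpha = 0.9072


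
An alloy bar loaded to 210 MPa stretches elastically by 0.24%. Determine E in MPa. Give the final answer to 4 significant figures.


E = sigma / epsilon
epsilon = 0.24% = 2.4e-03
E = 210 / 2.4e-03
E = 87500 MPa


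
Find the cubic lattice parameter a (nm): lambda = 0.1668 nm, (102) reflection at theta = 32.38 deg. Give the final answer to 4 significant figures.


d = lambda / (2*sin(theta))
d = 0.1668 / (2*sin(32.38 deg))
d = 0.155733 nm
a = d * sqrt(h^2+k^2+l^2) = 0.155733 * sqrt(5)
a = 0.3482 nm


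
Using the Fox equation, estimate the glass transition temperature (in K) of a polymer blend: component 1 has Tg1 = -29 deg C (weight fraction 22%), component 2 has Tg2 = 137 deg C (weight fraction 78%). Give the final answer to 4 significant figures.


1/Tg = w1/Tg1 + w2/Tg2 (in Kelvin)
Tg1 = 244.15 K, Tg2 = 410.15 K
1/Tg = 0.22/244.15 + 0.78/410.15
Tg = 356.8 K


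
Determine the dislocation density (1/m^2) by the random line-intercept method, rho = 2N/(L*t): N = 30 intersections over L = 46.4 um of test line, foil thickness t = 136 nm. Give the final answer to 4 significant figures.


rho = 2N / (L * t)
L = 46.4 um = 4.64e-05 m, t = 136 nm = 1.36e-07 m
rho = 2 * 30 / (4.64e-05 * 1.36e-07)
rho = 9.508e+12 1/m^2


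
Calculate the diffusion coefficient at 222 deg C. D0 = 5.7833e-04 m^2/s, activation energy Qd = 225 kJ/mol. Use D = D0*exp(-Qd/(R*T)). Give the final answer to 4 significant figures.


D = D0 * exp(-Qd / (R*T))
T = 495.15 K
D = 5.7833e-04 * exp(-225e3 / (8.314 * 495.15))
D = 1.06e-27 m^2/s


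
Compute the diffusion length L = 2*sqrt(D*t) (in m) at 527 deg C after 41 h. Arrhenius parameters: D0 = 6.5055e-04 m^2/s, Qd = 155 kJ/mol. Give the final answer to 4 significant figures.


Step 1: D = D0 * exp(-Qd/(R*T))
T = 800.15 K
D = 6.5055e-04 * exp(-155e3 / (8.314 * 800.15)) = 4.9471e-14 m^2/s
Step 2: L = 2*sqrt(D*t)
t = 41 h = 147600 s
L = 2*sqrt(4.9471e-14 * 147600) = 1.709e-04 m


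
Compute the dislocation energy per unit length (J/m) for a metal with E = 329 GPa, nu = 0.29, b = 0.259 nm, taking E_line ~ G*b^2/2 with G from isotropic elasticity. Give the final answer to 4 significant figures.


Step 1: G = E / (2*(1+nu))
G = 329 / (2*(1+0.29)) = 127.519 GPa = 1.27519e+11 Pa
Step 2: E_line = G*b^2/2
b = 0.259 nm = 2.59e-10 m
E_line = 0.5 * 1.27519e+11 * (2.59e-10)^2 = 4.277e-09 J/m


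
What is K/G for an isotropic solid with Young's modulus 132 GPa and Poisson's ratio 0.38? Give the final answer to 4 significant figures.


G = E / (2*(1+nu))
G = 132 / (2*(1+0.38)) = 47.8261 GPa
K = E / (3*(1-2*nu))
K = 132 / (3*(1-2*0.38)) = 183.333 GPa
K/G = 183.333 / 47.8261 = 3.833


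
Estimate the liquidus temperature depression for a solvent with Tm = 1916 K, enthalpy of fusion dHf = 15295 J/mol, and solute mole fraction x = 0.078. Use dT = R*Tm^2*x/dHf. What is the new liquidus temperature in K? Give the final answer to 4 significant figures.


dT = R*Tm^2*x / dHf
dT = 8.314 * 1916^2 * 0.078 / 15295
dT = 155.649 K
T_new = 1916 - 155.649 = 1760 K


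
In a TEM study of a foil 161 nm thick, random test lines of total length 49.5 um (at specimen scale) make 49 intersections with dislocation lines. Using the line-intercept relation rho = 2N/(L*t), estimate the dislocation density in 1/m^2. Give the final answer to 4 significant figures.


rho = 2N / (L * t)
L = 49.5 um = 4.95e-05 m, t = 161 nm = 1.61e-07 m
rho = 2 * 49 / (4.95e-05 * 1.61e-07)
rho = 1.23e+13 1/m^2


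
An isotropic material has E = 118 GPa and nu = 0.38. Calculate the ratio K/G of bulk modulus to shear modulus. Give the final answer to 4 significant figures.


G = E / (2*(1+nu))
G = 118 / (2*(1+0.38)) = 42.7536 GPa
K = E / (3*(1-2*nu))
K = 118 / (3*(1-2*0.38)) = 163.889 GPa
K/G = 163.889 / 42.7536 = 3.833


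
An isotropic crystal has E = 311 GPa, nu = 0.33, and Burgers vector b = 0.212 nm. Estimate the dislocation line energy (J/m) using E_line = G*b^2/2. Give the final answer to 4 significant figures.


Step 1: G = E / (2*(1+nu))
G = 311 / (2*(1+0.33)) = 116.917 GPa = 1.16917e+11 Pa
Step 2: E_line = G*b^2/2
b = 0.212 nm = 2.12e-10 m
E_line = 0.5 * 1.16917e+11 * (2.12e-10)^2 = 2.627e-09 J/m


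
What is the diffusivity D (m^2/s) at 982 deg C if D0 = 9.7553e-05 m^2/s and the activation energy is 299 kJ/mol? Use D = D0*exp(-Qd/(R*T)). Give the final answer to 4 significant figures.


D = D0 * exp(-Qd / (R*T))
T = 1255.15 K
D = 9.7553e-05 * exp(-299e3 / (8.314 * 1255.15))
D = 3.512e-17 m^2/s


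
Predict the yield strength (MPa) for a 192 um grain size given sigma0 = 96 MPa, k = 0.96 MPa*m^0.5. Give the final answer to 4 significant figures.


sigma_y = sigma0 + k / sqrt(d)
d = 192 um = 1.92e-04 m
sigma_y = 96 + 0.96 / sqrt(1.92e-04)
sigma_y = 165.3 MPa


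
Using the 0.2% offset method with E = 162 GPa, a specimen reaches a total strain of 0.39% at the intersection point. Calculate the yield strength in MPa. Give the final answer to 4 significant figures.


Offset strain = 0.002
Elastic strain at yield = total_strain - offset = 3.9e-03 - 0.002 = 1.9e-03
sigma_y = E * elastic_strain = 162000 * 1.9e-03
sigma_y = 307.8 MPa


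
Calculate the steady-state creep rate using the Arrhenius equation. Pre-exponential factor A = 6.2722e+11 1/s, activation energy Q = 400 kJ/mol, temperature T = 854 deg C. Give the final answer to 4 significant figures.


rate = A * exp(-Q / (R*T))
T = 854 + 273.15 = 1127.15 K
rate = 6.2722e+11 * exp(-400e3 / (8.314 * 1127.15))
rate = 1.819e-07 1/s


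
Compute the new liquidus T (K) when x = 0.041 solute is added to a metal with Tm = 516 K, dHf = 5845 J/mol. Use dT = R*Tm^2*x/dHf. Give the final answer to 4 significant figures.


dT = R*Tm^2*x / dHf
dT = 8.314 * 516^2 * 0.041 / 5845
dT = 15.5278 K
T_new = 516 - 15.5278 = 500.5 K


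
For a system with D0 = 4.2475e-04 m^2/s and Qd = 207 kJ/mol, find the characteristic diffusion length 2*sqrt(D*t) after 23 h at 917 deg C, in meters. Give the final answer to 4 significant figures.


Step 1: D = D0 * exp(-Qd/(R*T))
T = 1190.15 K
D = 4.2475e-04 * exp(-207e3 / (8.314 * 1190.15)) = 3.48945e-13 m^2/s
Step 2: L = 2*sqrt(D*t)
t = 23 h = 82800 s
L = 2*sqrt(3.48945e-13 * 82800) = 3.4e-04 m


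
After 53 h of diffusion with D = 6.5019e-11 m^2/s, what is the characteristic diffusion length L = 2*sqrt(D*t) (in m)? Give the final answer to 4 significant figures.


t = 53 hr = 190800 s
Diffusion length = 2*sqrt(D*t)
= 2*sqrt(6.5019e-11 * 190800)
= 7.044e-03 m


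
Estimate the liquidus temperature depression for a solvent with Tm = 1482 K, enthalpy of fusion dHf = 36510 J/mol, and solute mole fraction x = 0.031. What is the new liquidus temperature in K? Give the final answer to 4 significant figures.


dT = R*Tm^2*x / dHf
dT = 8.314 * 1482^2 * 0.031 / 36510
dT = 15.5044 K
T_new = 1482 - 15.5044 = 1466 K


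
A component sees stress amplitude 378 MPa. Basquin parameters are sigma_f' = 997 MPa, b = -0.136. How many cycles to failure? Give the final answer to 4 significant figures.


sigma_a = sigma_f' * (2*Nf)^b
2*Nf = (sigma_a / sigma_f')^(1/b)
2*Nf = (378 / 997)^(1/-0.136)
2*Nf = 1250.5
Nf = 625.2 cycles


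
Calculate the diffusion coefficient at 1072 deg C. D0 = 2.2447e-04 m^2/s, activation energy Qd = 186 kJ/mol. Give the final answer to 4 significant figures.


D = D0 * exp(-Qd / (R*T))
T = 1345.15 K
D = 2.2447e-04 * exp(-186e3 / (8.314 * 1345.15))
D = 1.343e-11 m^2/s


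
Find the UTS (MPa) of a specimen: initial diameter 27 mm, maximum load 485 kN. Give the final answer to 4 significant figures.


A0 = pi*(d/2)^2 = pi*(27/2)^2 = 572.555 mm^2
UTS = F_max / A0 = 485*1000 / 572.555
UTS = 847.1 MPa


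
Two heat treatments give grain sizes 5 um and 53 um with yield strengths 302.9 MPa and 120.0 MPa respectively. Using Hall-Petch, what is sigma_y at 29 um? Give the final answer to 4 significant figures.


sigma_y = sigma0 + k / sqrt(d)
1/sqrt(d1) = 1/sqrt(5e-06) = 447.214;  1/sqrt(d2) = 137.361
k = (sigma1 - sigma2) / (1/sqrt(d1) - 1/sqrt(d2)) = (302.9 - 120.0) / (447.214 - 137.361) = 0.59028 MPa*m^0.5
sigma0 = sigma1 - k/sqrt(d1) = 302.9 - 0.59028*447.214 = 38.9188 MPa
sigma_y(d3) = 38.9188 + 0.59028 / sqrt(2.9e-05) = 148.5 MPa


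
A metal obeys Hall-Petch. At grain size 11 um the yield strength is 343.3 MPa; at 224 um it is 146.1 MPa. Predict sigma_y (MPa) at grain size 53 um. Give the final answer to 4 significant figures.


sigma_y = sigma0 + k / sqrt(d)
1/sqrt(d1) = 1/sqrt(1.1e-05) = 301.511;  1/sqrt(d2) = 66.8153
k = (sigma1 - sigma2) / (1/sqrt(d1) - 1/sqrt(d2)) = (343.3 - 146.1) / (301.511 - 66.8153) = 0.840236 MPa*m^0.5
sigma0 = sigma1 - k/sqrt(d1) = 343.3 - 0.840236*301.511 = 89.9594 MPa
sigma_y(d3) = 89.9594 + 0.840236 / sqrt(5.3e-05) = 205.4 MPa


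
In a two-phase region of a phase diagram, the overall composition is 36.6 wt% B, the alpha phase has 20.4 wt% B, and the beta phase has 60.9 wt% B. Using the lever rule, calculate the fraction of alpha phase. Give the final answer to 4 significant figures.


f_alpha = (C_beta - C0) / (C_beta - C_alpha)
f_alpha = (60.9 - 36.6) / (60.9 - 20.4)
f_alpha = 0.6


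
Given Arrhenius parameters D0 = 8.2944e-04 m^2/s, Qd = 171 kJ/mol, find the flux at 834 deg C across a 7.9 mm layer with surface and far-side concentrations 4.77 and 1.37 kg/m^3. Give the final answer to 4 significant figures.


Step 1: D = D0 * exp(-Qd/(R*T))
T = 834 + 273.15 = 1107.15 K
D = 8.2944e-04 * exp(-171e3 / (8.314 * 1107.15)) = 7.09286e-12 m^2/s
Step 2: J = D * (C1 - C2) / dx
J = 7.09286e-12 * (4.77 - 1.37) / 7.9e-03
J = 3.053e-09 kg/(m^2*s)


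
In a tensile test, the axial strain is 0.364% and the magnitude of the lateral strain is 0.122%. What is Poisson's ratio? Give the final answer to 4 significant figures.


nu = -epsilon_lat / epsilon_axial
Lateral strain is contraction (negative), so using magnitudes:
nu = 0.122 / 0.364
nu = 0.3352


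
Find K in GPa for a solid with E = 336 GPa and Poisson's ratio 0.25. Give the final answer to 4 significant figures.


K = E / (3*(1-2*nu))
K = 336 / (3*(1-2*0.25))
K = 224 GPa


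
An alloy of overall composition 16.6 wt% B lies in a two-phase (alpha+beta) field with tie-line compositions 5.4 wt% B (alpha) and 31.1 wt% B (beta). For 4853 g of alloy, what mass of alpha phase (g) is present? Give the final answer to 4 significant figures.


f_alpha = (C_beta - C0) / (C_beta - C_alpha)
f_alpha = (31.1 - 16.6) / (31.1 - 5.4) = 0.564202
m_alpha = f_alpha * m_total = 0.564202 * 4853 = 2738 g


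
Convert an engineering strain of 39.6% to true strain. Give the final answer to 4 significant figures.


epsilon_true = ln(1 + epsilon_eng)
epsilon_true = ln(1 + 0.396)
epsilon_true = 0.3336


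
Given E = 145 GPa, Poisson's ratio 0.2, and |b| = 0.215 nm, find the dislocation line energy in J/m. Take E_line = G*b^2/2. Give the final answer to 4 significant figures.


Step 1: G = E / (2*(1+nu))
G = 145 / (2*(1+0.2)) = 60.4167 GPa = 6.04167e+10 Pa
Step 2: E_line = G*b^2/2
b = 0.215 nm = 2.15e-10 m
E_line = 0.5 * 6.04167e+10 * (2.15e-10)^2 = 1.396e-09 J/m


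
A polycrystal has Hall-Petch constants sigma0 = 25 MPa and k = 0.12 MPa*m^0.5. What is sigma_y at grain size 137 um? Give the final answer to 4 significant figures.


sigma_y = sigma0 + k / sqrt(d)
d = 137 um = 1.37e-04 m
sigma_y = 25 + 0.12 / sqrt(1.37e-04)
sigma_y = 35.25 MPa


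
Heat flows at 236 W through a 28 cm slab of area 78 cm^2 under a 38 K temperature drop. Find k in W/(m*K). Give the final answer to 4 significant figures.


k = Q*L / (A*dT)
L = 0.28 m, A = 7.8e-03 m^2
k = 236 * 0.28 / (7.8e-03 * 38)
k = 222.9 W/(m*K)


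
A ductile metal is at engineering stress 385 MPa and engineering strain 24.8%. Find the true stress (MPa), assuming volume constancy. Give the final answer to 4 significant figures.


sigma_true = sigma_eng * (1 + epsilon_eng)
sigma_true = 385 * (1 + 0.248)
sigma_true = 480.5 MPa


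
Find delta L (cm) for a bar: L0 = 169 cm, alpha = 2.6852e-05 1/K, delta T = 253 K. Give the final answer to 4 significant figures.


dL = L0 * alpha * dT
dL = 169 * 2.6852e-05 * 253
dL = 1.148 cm


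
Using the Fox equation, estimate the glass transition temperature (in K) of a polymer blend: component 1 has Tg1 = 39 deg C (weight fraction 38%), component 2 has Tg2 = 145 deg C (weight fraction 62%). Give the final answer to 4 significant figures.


1/Tg = w1/Tg1 + w2/Tg2 (in Kelvin)
Tg1 = 312.15 K, Tg2 = 418.15 K
1/Tg = 0.38/312.15 + 0.62/418.15
Tg = 370.4 K


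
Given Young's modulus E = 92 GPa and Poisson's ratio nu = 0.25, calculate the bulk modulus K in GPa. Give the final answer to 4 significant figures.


K = E / (3*(1-2*nu))
K = 92 / (3*(1-2*0.25))
K = 61.33 GPa


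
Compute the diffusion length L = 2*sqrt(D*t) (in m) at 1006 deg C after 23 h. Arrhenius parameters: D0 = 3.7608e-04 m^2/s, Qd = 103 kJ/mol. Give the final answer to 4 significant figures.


Step 1: D = D0 * exp(-Qd/(R*T))
T = 1279.15 K
D = 3.7608e-04 * exp(-103e3 / (8.314 * 1279.15)) = 2.33926e-08 m^2/s
Step 2: L = 2*sqrt(D*t)
t = 23 h = 82800 s
L = 2*sqrt(2.33926e-08 * 82800) = 0.08802 m


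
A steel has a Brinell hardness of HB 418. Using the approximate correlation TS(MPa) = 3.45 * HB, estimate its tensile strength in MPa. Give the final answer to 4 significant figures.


TS (MPa) = 3.45 * HB
TS = 3.45 * 418
TS = 1442 MPa


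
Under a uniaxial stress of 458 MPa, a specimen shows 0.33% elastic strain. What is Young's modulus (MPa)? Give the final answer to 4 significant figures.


E = sigma / epsilon
epsilon = 0.33% = 3.3e-03
E = 458 / 3.3e-03
E = 138800 MPa


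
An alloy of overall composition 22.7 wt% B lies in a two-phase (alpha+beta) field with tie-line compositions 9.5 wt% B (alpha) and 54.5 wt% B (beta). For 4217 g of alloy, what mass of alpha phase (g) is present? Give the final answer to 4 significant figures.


f_alpha = (C_beta - C0) / (C_beta - C_alpha)
f_alpha = (54.5 - 22.7) / (54.5 - 9.5) = 0.706667
m_alpha = f_alpha * m_total = 0.706667 * 4217 = 2980 g


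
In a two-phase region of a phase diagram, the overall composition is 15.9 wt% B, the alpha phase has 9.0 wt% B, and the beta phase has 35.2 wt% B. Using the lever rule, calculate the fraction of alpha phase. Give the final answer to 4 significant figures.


f_alpha = (C_beta - C0) / (C_beta - C_alpha)
f_alpha = (35.2 - 15.9) / (35.2 - 9.0)
f_alpha = 0.7366


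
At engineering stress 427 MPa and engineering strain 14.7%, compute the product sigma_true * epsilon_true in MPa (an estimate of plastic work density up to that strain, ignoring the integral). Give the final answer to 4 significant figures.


sigma_true = sigma_eng * (1 + epsilon_eng)
sigma_true = 427 * (1 + 0.147) = 489.769 MPa
epsilon_true = ln(1 + epsilon_eng)
epsilon_true = ln(1 + 0.147) = 0.13715
sigma_true * epsilon_true = 489.769 * 0.13715 = 67.17 MPa


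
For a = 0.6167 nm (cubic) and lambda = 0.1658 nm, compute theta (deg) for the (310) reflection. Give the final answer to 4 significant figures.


d = a / sqrt(h^2+k^2+l^2)
d = 0.6167 / sqrt(10) = 0.195018 nm
lambda = 2*d*sin(theta)  =>  sin(theta) = lambda / (2*d)
sin(theta) = 0.1658 / (2 * 0.195018) = 0.42509
theta = 25.16 deg


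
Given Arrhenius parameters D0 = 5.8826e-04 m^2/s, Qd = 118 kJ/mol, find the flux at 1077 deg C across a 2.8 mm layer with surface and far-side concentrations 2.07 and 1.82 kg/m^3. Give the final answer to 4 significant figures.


Step 1: D = D0 * exp(-Qd/(R*T))
T = 1077 + 273.15 = 1350.15 K
D = 5.8826e-04 * exp(-118e3 / (8.314 * 1350.15)) = 1.60036e-08 m^2/s
Step 2: J = D * (C1 - C2) / dx
J = 1.60036e-08 * (2.07 - 1.82) / 2.8e-03
J = 1.429e-06 kg/(m^2*s)


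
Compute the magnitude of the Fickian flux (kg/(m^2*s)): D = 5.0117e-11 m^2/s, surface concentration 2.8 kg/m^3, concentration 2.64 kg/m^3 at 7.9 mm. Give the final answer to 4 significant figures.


J = -D * (dC/dx) = D * (C1 - C2) / dx
J = 5.0117e-11 * (2.8 - 2.64) / 7.9e-03
J = 1.015e-09 kg/(m^2*s)


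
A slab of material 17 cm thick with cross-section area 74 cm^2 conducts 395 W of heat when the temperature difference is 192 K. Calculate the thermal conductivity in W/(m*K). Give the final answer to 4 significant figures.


k = Q*L / (A*dT)
L = 0.17 m, A = 7.4e-03 m^2
k = 395 * 0.17 / (7.4e-03 * 192)
k = 47.26 W/(m*K)


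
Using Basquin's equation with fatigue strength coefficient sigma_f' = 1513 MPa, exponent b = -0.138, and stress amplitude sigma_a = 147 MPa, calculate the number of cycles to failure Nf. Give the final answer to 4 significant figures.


sigma_a = sigma_f' * (2*Nf)^b
2*Nf = (sigma_a / sigma_f')^(1/b)
2*Nf = (147 / 1513)^(1/-0.138)
2*Nf = 2.17327e+07
Nf = 1.087e+07 cycles


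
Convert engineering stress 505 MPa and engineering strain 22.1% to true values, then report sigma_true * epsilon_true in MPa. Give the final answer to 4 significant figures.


sigma_true = sigma_eng * (1 + epsilon_eng)
sigma_true = 505 * (1 + 0.221) = 616.605 MPa
epsilon_true = ln(1 + epsilon_eng)
epsilon_true = ln(1 + 0.221) = 0.19967
sigma_true * epsilon_true = 616.605 * 0.19967 = 123.1 MPa


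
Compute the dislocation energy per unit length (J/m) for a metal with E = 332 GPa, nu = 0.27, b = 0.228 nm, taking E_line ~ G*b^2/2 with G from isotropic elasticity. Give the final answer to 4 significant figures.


Step 1: G = E / (2*(1+nu))
G = 332 / (2*(1+0.27)) = 130.709 GPa = 1.30709e+11 Pa
Step 2: E_line = G*b^2/2
b = 0.228 nm = 2.28e-10 m
E_line = 0.5 * 1.30709e+11 * (2.28e-10)^2 = 3.397e-09 J/m


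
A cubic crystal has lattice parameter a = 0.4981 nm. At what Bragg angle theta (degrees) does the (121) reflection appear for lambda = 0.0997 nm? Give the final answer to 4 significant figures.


d = a / sqrt(h^2+k^2+l^2)
d = 0.4981 / sqrt(6) = 0.203348 nm
lambda = 2*d*sin(theta)  =>  sin(theta) = lambda / (2*d)
sin(theta) = 0.0997 / (2 * 0.203348) = 0.245146
theta = 14.19 deg


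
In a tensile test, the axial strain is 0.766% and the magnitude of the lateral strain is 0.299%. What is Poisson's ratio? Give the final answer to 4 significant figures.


nu = -epsilon_lat / epsilon_axial
Lateral strain is contraction (negative), so using magnitudes:
nu = 0.299 / 0.766
nu = 0.3903


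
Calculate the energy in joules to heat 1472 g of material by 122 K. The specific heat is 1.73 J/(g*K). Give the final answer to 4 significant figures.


Q = m * cp * dT
Q = 1472 * 1.73 * 122
Q = 310700 J


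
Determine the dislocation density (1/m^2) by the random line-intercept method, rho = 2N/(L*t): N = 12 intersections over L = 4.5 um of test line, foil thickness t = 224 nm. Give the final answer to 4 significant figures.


rho = 2N / (L * t)
L = 4.5 um = 4.5e-06 m, t = 224 nm = 2.24e-07 m
rho = 2 * 12 / (4.5e-06 * 2.24e-07)
rho = 2.381e+13 1/m^2


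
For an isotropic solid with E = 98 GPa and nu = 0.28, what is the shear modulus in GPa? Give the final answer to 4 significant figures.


G = E / (2*(1+nu))
G = 98 / (2*(1+0.28))
G = 38.28 GPa


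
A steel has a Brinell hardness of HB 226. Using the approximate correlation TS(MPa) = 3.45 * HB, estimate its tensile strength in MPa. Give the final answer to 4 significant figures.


TS (MPa) = 3.45 * HB
TS = 3.45 * 226
TS = 779.7 MPa


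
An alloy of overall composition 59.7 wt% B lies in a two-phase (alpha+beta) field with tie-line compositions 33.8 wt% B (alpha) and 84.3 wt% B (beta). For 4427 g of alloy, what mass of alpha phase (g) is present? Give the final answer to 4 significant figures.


f_alpha = (C_beta - C0) / (C_beta - C_alpha)
f_alpha = (84.3 - 59.7) / (84.3 - 33.8) = 0.487129
m_alpha = f_alpha * m_total = 0.487129 * 4427 = 2157 g


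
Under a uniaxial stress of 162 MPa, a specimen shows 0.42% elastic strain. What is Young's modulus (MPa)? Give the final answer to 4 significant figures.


E = sigma / epsilon
epsilon = 0.42% = 4.2e-03
E = 162 / 4.2e-03
E = 38570 MPa


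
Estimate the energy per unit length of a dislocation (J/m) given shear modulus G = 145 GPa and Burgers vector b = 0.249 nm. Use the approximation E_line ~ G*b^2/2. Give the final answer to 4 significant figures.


E = G*b^2/2
b = 0.249 nm = 2.49e-10 m
G = 145 GPa = 1.45e+11 Pa
E = 0.5 * 1.45e+11 * (2.49e-10)^2
E = 4.495e-09 J/m


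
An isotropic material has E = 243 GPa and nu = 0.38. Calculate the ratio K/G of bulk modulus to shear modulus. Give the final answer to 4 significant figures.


G = E / (2*(1+nu))
G = 243 / (2*(1+0.38)) = 88.0435 GPa
K = E / (3*(1-2*nu))
K = 243 / (3*(1-2*0.38)) = 337.5 GPa
K/G = 337.5 / 88.0435 = 3.833


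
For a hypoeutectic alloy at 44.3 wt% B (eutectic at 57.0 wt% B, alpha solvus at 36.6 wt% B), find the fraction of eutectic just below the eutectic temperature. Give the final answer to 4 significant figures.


f_primary = (C_e - C0) / (C_e - C_alpha_max)
f_primary = (57.0 - 44.3) / (57.0 - 36.6)
f_primary = 0.622549
f_eutectic = 1 - 0.622549 = 0.3775


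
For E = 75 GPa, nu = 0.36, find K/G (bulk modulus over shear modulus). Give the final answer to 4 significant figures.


G = E / (2*(1+nu))
G = 75 / (2*(1+0.36)) = 27.5735 GPa
K = E / (3*(1-2*nu))
K = 75 / (3*(1-2*0.36)) = 89.2857 GPa
K/G = 89.2857 / 27.5735 = 3.238


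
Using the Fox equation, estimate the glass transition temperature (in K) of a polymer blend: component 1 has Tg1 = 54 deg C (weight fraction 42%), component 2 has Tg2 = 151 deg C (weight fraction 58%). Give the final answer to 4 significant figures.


1/Tg = w1/Tg1 + w2/Tg2 (in Kelvin)
Tg1 = 327.15 K, Tg2 = 424.15 K
1/Tg = 0.42/327.15 + 0.58/424.15
Tg = 377.2 K


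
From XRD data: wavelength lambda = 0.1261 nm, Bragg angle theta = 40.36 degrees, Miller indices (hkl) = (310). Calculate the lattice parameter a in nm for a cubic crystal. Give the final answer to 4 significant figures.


d = lambda / (2*sin(theta))
d = 0.1261 / (2*sin(40.36 deg))
d = 0.0973613 nm
a = d * sqrt(h^2+k^2+l^2) = 0.0973613 * sqrt(10)
a = 0.3079 nm


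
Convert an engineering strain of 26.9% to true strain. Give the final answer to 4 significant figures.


epsilon_true = ln(1 + epsilon_eng)
epsilon_true = ln(1 + 0.269)
epsilon_true = 0.2382


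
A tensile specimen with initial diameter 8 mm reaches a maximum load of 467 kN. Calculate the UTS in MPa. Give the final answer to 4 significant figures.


A0 = pi*(d/2)^2 = pi*(8/2)^2 = 50.2655 mm^2
UTS = F_max / A0 = 467*1000 / 50.2655
UTS = 9291 MPa


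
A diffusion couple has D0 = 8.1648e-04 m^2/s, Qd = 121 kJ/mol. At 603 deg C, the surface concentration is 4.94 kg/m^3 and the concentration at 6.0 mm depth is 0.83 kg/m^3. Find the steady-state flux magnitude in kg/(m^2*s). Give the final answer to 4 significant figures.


Step 1: D = D0 * exp(-Qd/(R*T))
T = 603 + 273.15 = 876.15 K
D = 8.1648e-04 * exp(-121e3 / (8.314 * 876.15)) = 4.98725e-11 m^2/s
Step 2: J = D * (C1 - C2) / dx
J = 4.98725e-11 * (4.94 - 0.83) / 6e-03
J = 3.416e-08 kg/(m^2*s)


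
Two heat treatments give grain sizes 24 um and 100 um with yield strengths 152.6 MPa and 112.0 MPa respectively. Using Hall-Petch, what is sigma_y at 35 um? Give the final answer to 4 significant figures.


sigma_y = sigma0 + k / sqrt(d)
1/sqrt(d1) = 1/sqrt(2.4e-05) = 204.124;  1/sqrt(d2) = 100
k = (sigma1 - sigma2) / (1/sqrt(d1) - 1/sqrt(d2)) = (152.6 - 112.0) / (204.124 - 100) = 0.389919 MPa*m^0.5
sigma0 = sigma1 - k/sqrt(d1) = 152.6 - 0.389919*204.124 = 73.0081 MPa
sigma_y(d3) = 73.0081 + 0.389919 / sqrt(3.5e-05) = 138.9 MPa


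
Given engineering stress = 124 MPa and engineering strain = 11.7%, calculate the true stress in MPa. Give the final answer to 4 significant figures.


sigma_true = sigma_eng * (1 + epsilon_eng)
sigma_true = 124 * (1 + 0.117)
sigma_true = 138.5 MPa


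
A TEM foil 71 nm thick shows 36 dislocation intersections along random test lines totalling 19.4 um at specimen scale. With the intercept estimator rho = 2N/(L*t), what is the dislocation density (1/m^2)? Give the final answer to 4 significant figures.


rho = 2N / (L * t)
L = 19.4 um = 1.94e-05 m, t = 71 nm = 7.1e-08 m
rho = 2 * 36 / (1.94e-05 * 7.1e-08)
rho = 5.227e+13 1/m^2


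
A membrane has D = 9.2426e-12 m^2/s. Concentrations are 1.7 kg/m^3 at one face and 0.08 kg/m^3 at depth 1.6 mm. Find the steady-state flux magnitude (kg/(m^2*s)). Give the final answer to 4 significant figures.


J = -D * (dC/dx) = D * (C1 - C2) / dx
J = 9.2426e-12 * (1.7 - 0.08) / 1.6e-03
J = 9.358e-09 kg/(m^2*s)


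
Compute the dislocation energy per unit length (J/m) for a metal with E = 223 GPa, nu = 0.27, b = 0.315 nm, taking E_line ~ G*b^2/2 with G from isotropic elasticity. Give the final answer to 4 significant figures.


Step 1: G = E / (2*(1+nu))
G = 223 / (2*(1+0.27)) = 87.7953 GPa = 8.77953e+10 Pa
Step 2: E_line = G*b^2/2
b = 0.315 nm = 3.15e-10 m
E_line = 0.5 * 8.77953e+10 * (3.15e-10)^2 = 4.356e-09 J/m


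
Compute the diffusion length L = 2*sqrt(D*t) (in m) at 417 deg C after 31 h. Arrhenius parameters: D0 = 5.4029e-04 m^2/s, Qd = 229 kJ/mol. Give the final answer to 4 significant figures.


Step 1: D = D0 * exp(-Qd/(R*T))
T = 690.15 K
D = 5.4029e-04 * exp(-229e3 / (8.314 * 690.15)) = 2.51145e-21 m^2/s
Step 2: L = 2*sqrt(D*t)
t = 31 h = 111600 s
L = 2*sqrt(2.51145e-21 * 111600) = 3.348e-08 m


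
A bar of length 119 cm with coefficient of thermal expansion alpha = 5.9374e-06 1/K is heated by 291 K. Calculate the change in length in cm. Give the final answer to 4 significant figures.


dL = L0 * alpha * dT
dL = 119 * 5.9374e-06 * 291
dL = 0.2056 cm


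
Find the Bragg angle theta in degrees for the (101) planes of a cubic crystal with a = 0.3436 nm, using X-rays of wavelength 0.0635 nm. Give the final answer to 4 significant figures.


d = a / sqrt(h^2+k^2+l^2)
d = 0.3436 / sqrt(2) = 0.242962 nm
lambda = 2*d*sin(theta)  =>  sin(theta) = lambda / (2*d)
sin(theta) = 0.0635 / (2 * 0.242962) = 0.130679
theta = 7.509 deg


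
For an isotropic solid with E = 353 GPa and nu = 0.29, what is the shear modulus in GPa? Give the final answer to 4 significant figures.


G = E / (2*(1+nu))
G = 353 / (2*(1+0.29))
G = 136.8 GPa


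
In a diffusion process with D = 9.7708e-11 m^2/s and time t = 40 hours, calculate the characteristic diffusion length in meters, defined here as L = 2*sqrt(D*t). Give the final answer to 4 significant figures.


t = 40 hr = 144000 s
Diffusion length = 2*sqrt(D*t)
= 2*sqrt(9.7708e-11 * 144000)
= 7.502e-03 m


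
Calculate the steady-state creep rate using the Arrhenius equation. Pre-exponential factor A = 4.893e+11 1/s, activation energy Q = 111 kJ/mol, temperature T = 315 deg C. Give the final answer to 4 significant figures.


rate = A * exp(-Q / (R*T))
T = 315 + 273.15 = 588.15 K
rate = 4.893e+11 * exp(-111e3 / (8.314 * 588.15))
rate = 67.78 1/s


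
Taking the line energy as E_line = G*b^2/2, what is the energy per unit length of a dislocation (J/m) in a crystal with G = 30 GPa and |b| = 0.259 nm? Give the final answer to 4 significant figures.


E = G*b^2/2
b = 0.259 nm = 2.59e-10 m
G = 30 GPa = 3e+10 Pa
E = 0.5 * 3e+10 * (2.59e-10)^2
E = 1.006e-09 J/m


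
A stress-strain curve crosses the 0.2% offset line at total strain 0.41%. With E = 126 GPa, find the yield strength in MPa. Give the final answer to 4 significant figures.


Offset strain = 0.002
Elastic strain at yield = total_strain - offset = 4.1e-03 - 0.002 = 2.1e-03
sigma_y = E * elastic_strain = 126000 * 2.1e-03
sigma_y = 264.6 MPa
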